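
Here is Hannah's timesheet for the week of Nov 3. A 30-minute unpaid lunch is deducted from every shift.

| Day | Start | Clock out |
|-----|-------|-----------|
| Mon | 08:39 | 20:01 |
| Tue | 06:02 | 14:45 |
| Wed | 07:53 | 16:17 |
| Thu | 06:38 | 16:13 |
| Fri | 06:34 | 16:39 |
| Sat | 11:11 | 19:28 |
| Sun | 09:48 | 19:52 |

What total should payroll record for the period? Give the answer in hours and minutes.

63 h 0 min

Mon: 08:39–20:01 = 11 h 22 min; less 30 min break → 10 h 52 min
Tue: 06:02–14:45 = 8 h 43 min; less 30 min break → 8 h 13 min
Wed: 07:53–16:17 = 8 h 24 min; less 30 min break → 7 h 54 min
Thu: 06:38–16:13 = 9 h 35 min; less 30 min break → 9 h 5 min
Fri: 06:34–16:39 = 10 h 5 min; less 30 min break → 9 h 35 min
Sat: 11:11–19:28 = 8 h 17 min; less 30 min break → 7 h 47 min
Sun: 09:48–19:52 = 10 h 4 min; less 30 min break → 9 h 34 min
Total: 10 h 52 min + 8 h 13 min + 7 h 54 min + 9 h 5 min + 9 h 35 min + 7 h 47 min + 9 h 34 min = 63 h 0 min.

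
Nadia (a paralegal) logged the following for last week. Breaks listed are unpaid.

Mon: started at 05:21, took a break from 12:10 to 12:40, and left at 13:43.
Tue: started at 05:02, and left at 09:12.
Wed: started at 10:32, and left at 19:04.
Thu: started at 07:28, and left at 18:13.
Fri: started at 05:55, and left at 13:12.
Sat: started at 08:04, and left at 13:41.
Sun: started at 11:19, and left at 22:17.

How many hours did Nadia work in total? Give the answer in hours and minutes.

Mon: 05:21–13:43 = 8 h 22 min; less 30 min break → 7 h 52 min
Tue: 05:02–09:12 = 4 h 10 min
Wed: 10:32–19:04 = 8 h 32 min
Thu: 07:28–18:13 = 10 h 45 min
Fri: 05:55–13:12 = 7 h 17 min
Sat: 08:04–13:41 = 5 h 37 min
Sun: 11:19–22:17 = 10 h 58 min
Total: 7 h 52 min + 4 h 10 min + 8 h 32 min + 10 h 45 min + 7 h 17 min + 5 h 37 min + 10 h 58 min = 55 h 11 min.

55 h 11 min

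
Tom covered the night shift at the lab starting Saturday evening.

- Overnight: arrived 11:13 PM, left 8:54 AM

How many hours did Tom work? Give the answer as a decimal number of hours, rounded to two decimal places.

9.68 hours

Overnight: 11:13 PM → midnight = 0 h 47 min; midnight → 8:54 AM = 8 h 54 min; span 9 h 41 min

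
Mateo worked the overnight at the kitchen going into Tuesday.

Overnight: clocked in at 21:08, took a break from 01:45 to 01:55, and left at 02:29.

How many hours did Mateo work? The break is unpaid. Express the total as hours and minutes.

Overnight: 21:08 → midnight = 2 h 52 min; midnight → 02:29 = 2 h 29 min; span 5 h 21 min; less 10 min break → 5 h 11 min

5 h 11 min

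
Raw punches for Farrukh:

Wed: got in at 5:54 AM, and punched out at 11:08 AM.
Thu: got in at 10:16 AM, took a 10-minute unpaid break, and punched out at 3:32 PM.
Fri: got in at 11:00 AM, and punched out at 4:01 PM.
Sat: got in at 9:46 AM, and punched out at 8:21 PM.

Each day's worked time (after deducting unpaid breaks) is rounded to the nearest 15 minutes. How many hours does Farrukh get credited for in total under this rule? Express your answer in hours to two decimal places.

25.75 hours

Wed: 5:54 AM–11:08 AM = 5 h 14 min → rounds to 5 h 15 min
Thu: 10:16 AM–3:32 PM = 5 h 16 min − 10 min = 5 h 6 min → rounds to 5 h 0 min
Fri: 11:00 AM–4:01 PM = 5 h 1 min → rounds to 5 h 0 min
Sat: 9:46 AM–8:21 PM = 10 h 35 min → rounds to 10 h 30 min
Total credited: 25 h 45 min.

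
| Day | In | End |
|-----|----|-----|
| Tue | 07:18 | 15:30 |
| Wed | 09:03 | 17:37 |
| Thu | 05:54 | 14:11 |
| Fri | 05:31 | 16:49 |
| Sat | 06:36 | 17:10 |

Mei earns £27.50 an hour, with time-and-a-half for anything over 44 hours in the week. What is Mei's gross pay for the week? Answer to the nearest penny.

Tue: 07:18–15:30 = 8 h 12 min
Wed: 09:03–17:37 = 8 h 34 min
Thu: 05:54–14:11 = 8 h 17 min
Fri: 05:31–16:49 = 11 h 18 min
Sat: 06:36–17:10 = 10 h 34 min
Total worked: 46 h 55 min = 2815 min.
Regular 44 h 0 min = 2640 min at £27.50/h; overtime 2 h 55 min = 175 min at £41.25/h.
Pay = (2640 × £27.50 + 175 × £41.25) ÷ 60 = £1330.31.

£1330.31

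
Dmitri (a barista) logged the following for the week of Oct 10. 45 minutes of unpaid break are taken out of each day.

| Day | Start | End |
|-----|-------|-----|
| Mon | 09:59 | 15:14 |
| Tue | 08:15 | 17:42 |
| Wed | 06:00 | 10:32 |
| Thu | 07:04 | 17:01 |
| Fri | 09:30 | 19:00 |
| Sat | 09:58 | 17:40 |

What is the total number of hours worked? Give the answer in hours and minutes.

Mon: 09:59–15:14 = 5 h 15 min; less 45 min break → 4 h 30 min
Tue: 08:15–17:42 = 9 h 27 min; less 45 min break → 8 h 42 min
Wed: 06:00–10:32 = 4 h 32 min; less 45 min break → 3 h 47 min
Thu: 07:04–17:01 = 9 h 57 min; less 45 min break → 9 h 12 min
Fri: 09:30–19:00 = 9 h 30 min; less 45 min break → 8 h 45 min
Sat: 09:58–17:40 = 7 h 42 min; less 45 min break → 6 h 57 min
Total: 4 h 30 min + 8 h 42 min + 3 h 47 min + 9 h 12 min + 8 h 45 min + 6 h 57 min = 41 h 53 min.

41 h 53 min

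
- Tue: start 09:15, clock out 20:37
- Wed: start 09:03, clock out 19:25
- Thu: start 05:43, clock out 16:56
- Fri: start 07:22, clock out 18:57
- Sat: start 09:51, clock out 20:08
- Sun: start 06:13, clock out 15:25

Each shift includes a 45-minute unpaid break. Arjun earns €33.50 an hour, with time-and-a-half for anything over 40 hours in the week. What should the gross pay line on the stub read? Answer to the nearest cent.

Tue: 09:15–20:37 = 11 h 22 min; less 45 min break → 10 h 37 min
Wed: 09:03–19:25 = 10 h 22 min; less 45 min break → 9 h 37 min
Thu: 05:43–16:56 = 11 h 13 min; less 45 min break → 10 h 28 min
Fri: 07:22–18:57 = 11 h 35 min; less 45 min break → 10 h 50 min
Sat: 09:51–20:08 = 10 h 17 min; less 45 min break → 9 h 32 min
Sun: 06:13–15:25 = 9 h 12 min; less 45 min break → 8 h 27 min
Total worked: 59 h 31 min = 3571 min.
Regular 40 h 0 min = 2400 min at €33.50/h; overtime 19 h 31 min = 1171 min at €50.25/h.
Pay = (2400 × €33.50 + 1171 × €50.25) ÷ 60 = €2320.71.

€2320.71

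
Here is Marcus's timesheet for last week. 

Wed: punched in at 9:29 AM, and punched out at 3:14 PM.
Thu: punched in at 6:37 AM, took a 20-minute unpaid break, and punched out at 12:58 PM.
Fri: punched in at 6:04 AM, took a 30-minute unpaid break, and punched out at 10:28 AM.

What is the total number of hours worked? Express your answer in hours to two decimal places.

Wed: 9:29 AM–3:14 PM = 5 h 45 min
Thu: 6:37 AM–12:58 PM = 6 h 21 min; less 20 min break → 6 h 1 min
Fri: 6:04 AM–10:28 AM = 4 h 24 min; less 30 min break → 3 h 54 min
Total: 5 h 45 min + 6 h 1 min + 3 h 54 min = 15 h 40 min.

15.67 hours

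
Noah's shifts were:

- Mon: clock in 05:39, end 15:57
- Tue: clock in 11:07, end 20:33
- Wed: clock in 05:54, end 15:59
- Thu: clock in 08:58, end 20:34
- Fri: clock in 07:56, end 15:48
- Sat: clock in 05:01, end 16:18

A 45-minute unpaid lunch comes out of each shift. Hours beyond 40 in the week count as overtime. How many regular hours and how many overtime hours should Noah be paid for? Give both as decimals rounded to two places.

Regular 40.00 hours, overtime 16.07 hours

Mon: 05:39–15:57 = 10 h 18 min; less 45 min break → 9 h 33 min
Tue: 11:07–20:33 = 9 h 26 min; less 45 min break → 8 h 41 min
Wed: 05:54–15:59 = 10 h 5 min; less 45 min break → 9 h 20 min
Thu: 08:58–20:34 = 11 h 36 min; less 45 min break → 10 h 51 min
Fri: 07:56–15:48 = 7 h 52 min; less 45 min break → 7 h 7 min
Sat: 05:01–16:18 = 11 h 17 min; less 45 min break → 10 h 32 min
Total worked: 56 h 4 min = 56.07 h.
Threshold 40 h → overtime 16 h 4 min, regular 40 h 0 min.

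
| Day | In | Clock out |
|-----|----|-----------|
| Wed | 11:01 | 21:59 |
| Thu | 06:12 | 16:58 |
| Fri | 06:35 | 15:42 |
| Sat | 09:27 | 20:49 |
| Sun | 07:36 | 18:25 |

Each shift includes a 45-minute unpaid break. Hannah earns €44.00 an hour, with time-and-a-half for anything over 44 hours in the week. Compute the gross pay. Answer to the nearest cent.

Wed: 11:01–21:59 = 10 h 58 min; less 45 min break → 10 h 13 min
Thu: 06:12–16:58 = 10 h 46 min; less 45 min break → 10 h 1 min
Fri: 06:35–15:42 = 9 h 7 min; less 45 min break → 8 h 22 min
Sat: 09:27–20:49 = 11 h 22 min; less 45 min break → 10 h 37 min
Sun: 07:36–18:25 = 10 h 49 min; less 45 min break → 10 h 4 min
Total worked: 49 h 17 min = 2957 min.
Regular 44 h 0 min = 2640 min at €44.00/h; overtime 5 h 17 min = 317 min at €66.00/h.
Pay = (2640 × €44.00 + 317 × €66.00) ÷ 60 = €2284.70.

€2284.70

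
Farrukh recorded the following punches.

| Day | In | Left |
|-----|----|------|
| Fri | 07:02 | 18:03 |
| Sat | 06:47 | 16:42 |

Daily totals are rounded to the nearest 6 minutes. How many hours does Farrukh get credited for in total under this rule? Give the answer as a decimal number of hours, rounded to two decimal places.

20.90 hours

Fri: 07:02–18:03 = 11 h 1 min → rounds to 11 h 0 min
Sat: 06:47–16:42 = 9 h 55 min → rounds to 9 h 54 min
Total credited: 20 h 54 min.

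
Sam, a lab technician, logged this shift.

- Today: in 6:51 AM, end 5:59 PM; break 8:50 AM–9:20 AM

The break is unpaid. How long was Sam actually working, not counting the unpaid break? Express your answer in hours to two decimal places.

10.63 hours

Today: 6:51 AM–5:59 PM = 11 h 8 min; less 30 min break → 10 h 38 min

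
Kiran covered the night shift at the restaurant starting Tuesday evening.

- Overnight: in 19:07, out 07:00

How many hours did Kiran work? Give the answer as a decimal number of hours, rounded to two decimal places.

11.88 hours

Overnight: 19:07 → midnight = 4 h 53 min; midnight → 07:00 = 7 h 0 min; span 11 h 53 min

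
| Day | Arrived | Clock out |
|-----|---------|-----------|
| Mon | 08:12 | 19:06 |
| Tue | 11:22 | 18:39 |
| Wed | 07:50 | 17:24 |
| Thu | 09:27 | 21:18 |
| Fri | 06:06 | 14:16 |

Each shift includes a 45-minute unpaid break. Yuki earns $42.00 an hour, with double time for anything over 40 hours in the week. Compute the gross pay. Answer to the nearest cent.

Mon: 08:12–19:06 = 10 h 54 min; less 45 min break → 10 h 9 min
Tue: 11:22–18:39 = 7 h 17 min; less 45 min break → 6 h 32 min
Wed: 07:50–17:24 = 9 h 34 min; less 45 min break → 8 h 49 min
Thu: 09:27–21:18 = 11 h 51 min; less 45 min break → 11 h 6 min
Fri: 06:06–14:16 = 8 h 10 min; less 45 min break → 7 h 25 min
Total worked: 44 h 1 min = 2641 min.
Regular 40 h 0 min = 2400 min at $42.00/h; overtime 4 h 1 min = 241 min at $84.00/h.
Pay = (2400 × $42.00 + 241 × $84.00) ÷ 60 = $2017.40.

$2017.40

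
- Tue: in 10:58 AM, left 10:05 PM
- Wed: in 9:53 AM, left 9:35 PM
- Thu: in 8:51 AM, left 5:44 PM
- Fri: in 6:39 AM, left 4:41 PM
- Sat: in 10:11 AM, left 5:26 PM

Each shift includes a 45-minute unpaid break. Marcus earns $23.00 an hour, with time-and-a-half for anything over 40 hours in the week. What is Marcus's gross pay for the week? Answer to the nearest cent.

$1100.55

Tue: 10:58 AM–10:05 PM = 11 h 7 min; less 45 min break → 10 h 22 min
Wed: 9:53 AM–9:35 PM = 11 h 42 min; less 45 min break → 10 h 57 min
Thu: 8:51 AM–5:44 PM = 8 h 53 min; less 45 min break → 8 h 8 min
Fri: 6:39 AM–4:41 PM = 10 h 2 min; less 45 min break → 9 h 17 min
Sat: 10:11 AM–5:26 PM = 7 h 15 min; less 45 min break → 6 h 30 min
Total worked: 45 h 14 min = 2714 min.
Regular 40 h 0 min = 2400 min at $23.00/h; overtime 5 h 14 min = 314 min at $34.50/h.
Pay = (2400 × $23.00 + 314 × $34.50) ÷ 60 = $1100.55.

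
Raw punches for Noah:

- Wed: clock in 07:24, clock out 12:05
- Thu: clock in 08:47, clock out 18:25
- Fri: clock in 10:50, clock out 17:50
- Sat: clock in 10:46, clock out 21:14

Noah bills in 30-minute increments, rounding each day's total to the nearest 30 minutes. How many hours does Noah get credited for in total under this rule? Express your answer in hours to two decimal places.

31.50 hours

Wed: 07:24–12:05 = 4 h 41 min → rounds to 4 h 30 min
Thu: 08:47–18:25 = 9 h 38 min → rounds to 9 h 30 min
Fri: 10:50–17:50 = 7 h 0 min → rounds to 7 h 0 min
Sat: 10:46–21:14 = 10 h 28 min → rounds to 10 h 30 min
Total credited: 31 h 30 min.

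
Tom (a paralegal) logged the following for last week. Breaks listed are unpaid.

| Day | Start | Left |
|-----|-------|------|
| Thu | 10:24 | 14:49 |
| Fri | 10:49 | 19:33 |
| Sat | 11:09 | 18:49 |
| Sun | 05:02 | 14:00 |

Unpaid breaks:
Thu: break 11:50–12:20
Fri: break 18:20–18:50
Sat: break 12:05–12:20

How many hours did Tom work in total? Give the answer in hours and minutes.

28 h 32 min

Thu: 10:24–14:49 = 4 h 25 min; less 30 min break → 3 h 55 min
Fri: 10:49–19:33 = 8 h 44 min; less 30 min break → 8 h 14 min
Sat: 11:09–18:49 = 7 h 40 min; less 15 min break → 7 h 25 min
Sun: 05:02–14:00 = 8 h 58 min
Total: 3 h 55 min + 8 h 14 min + 7 h 25 min + 8 h 58 min = 28 h 32 min.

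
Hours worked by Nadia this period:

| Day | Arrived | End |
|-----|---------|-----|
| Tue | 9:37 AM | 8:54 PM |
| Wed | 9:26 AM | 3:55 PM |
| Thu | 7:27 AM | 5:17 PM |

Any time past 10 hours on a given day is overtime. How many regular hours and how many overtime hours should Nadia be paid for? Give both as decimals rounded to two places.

Regular 26.32 hours, overtime 1.28 hours

Tue: 9:37 AM–8:54 PM = 11 h 17 min
Wed: 9:26 AM–3:55 PM = 6 h 29 min
Thu: 7:27 AM–5:17 PM = 9 h 50 min
Tue reg 10 h 0 min / OT 1 h 17 min; Wed reg 6 h 29 min / OT 0 h 0 min; Thu reg 9 h 50 min / OT 0 h 0 min.
Totals: regular 26 h 19 min, overtime 1 h 17 min.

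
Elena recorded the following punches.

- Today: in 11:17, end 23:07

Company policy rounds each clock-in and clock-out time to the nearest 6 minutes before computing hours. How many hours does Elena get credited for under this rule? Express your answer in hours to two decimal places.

Today: in 11:17→11:18, out 23:07→23:06; 11 h 48 min

11.80 hours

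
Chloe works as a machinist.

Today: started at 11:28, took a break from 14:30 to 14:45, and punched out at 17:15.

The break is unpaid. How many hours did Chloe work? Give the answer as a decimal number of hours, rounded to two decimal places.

5.53 hours

Today: 11:28–17:15 = 5 h 47 min; less 15 min break → 5 h 32 min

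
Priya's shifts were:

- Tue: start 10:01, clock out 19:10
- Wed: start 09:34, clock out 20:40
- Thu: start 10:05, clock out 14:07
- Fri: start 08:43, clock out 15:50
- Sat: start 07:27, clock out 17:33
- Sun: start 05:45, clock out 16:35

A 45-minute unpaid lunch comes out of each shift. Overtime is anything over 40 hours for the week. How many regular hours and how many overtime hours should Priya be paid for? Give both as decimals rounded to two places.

Tue: 10:01–19:10 = 9 h 9 min; less 45 min break → 8 h 24 min
Wed: 09:34–20:40 = 11 h 6 min; less 45 min break → 10 h 21 min
Thu: 10:05–14:07 = 4 h 2 min; less 45 min break → 3 h 17 min
Fri: 08:43–15:50 = 7 h 7 min; less 45 min break → 6 h 22 min
Sat: 07:27–17:33 = 10 h 6 min; less 45 min break → 9 h 21 min
Sun: 05:45–16:35 = 10 h 50 min; less 45 min break → 10 h 5 min
Total worked: 47 h 50 min = 47.83 h.
Threshold 40 h → overtime 7 h 50 min, regular 40 h 0 min.

Regular 40.00 hours, overtime 7.83 hours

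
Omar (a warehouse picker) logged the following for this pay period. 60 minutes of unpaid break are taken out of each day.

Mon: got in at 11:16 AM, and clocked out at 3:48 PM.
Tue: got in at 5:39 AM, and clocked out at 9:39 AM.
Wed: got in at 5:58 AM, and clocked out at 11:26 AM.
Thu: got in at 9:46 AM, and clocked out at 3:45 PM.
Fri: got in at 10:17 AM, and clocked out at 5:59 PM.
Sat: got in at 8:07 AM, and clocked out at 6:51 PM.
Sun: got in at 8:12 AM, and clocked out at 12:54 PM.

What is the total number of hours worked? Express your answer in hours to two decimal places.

36.12 hours

Mon: 11:16 AM–3:48 PM = 4 h 32 min; less 60 min break → 3 h 32 min
Tue: 5:39 AM–9:39 AM = 4 h 0 min; less 60 min break → 3 h 0 min
Wed: 5:58 AM–11:26 AM = 5 h 28 min; less 60 min break → 4 h 28 min
Thu: 9:46 AM–3:45 PM = 5 h 59 min; less 60 min break → 4 h 59 min
Fri: 10:17 AM–5:59 PM = 7 h 42 min; less 60 min break → 6 h 42 min
Sat: 8:07 AM–6:51 PM = 10 h 44 min; less 60 min break → 9 h 44 min
Sun: 8:12 AM–12:54 PM = 4 h 42 min; less 60 min break → 3 h 42 min
Total: 3 h 32 min + 3 h 0 min + 4 h 28 min + 4 h 59 min + 6 h 42 min + 9 h 44 min + 3 h 42 min = 36 h 7 min.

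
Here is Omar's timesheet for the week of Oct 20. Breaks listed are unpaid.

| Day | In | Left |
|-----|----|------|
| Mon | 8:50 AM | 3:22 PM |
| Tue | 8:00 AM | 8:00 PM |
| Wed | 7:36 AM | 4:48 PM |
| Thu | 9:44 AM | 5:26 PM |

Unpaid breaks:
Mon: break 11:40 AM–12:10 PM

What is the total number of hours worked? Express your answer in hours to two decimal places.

Mon: 8:50 AM–3:22 PM = 6 h 32 min; less 30 min break → 6 h 2 min
Tue: 8:00 AM–8:00 PM = 12 h 0 min
Wed: 7:36 AM–4:48 PM = 9 h 12 min
Thu: 9:44 AM–5:26 PM = 7 h 42 min
Total: 6 h 2 min + 12 h 0 min + 9 h 12 min + 7 h 42 min = 34 h 56 min.

34.93 hours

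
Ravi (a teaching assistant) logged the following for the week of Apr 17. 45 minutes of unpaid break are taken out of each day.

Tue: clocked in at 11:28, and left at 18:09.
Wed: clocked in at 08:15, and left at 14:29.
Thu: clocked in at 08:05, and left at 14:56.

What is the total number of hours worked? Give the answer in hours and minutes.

Tue: 11:28–18:09 = 6 h 41 min; less 45 min break → 5 h 56 min
Wed: 08:15–14:29 = 6 h 14 min; less 45 min break → 5 h 29 min
Thu: 08:05–14:56 = 6 h 51 min; less 45 min break → 6 h 6 min
Total: 5 h 56 min + 5 h 29 min + 6 h 6 min = 17 h 31 min.

17 h 31 min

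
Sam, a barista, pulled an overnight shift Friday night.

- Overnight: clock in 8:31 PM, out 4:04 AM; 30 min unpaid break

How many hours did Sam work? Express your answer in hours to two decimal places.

Overnight: 8:31 PM → midnight = 3 h 29 min; midnight → 4:04 AM = 4 h 4 min; span 7 h 33 min; less 30 min break → 7 h 3 min

7.05 hours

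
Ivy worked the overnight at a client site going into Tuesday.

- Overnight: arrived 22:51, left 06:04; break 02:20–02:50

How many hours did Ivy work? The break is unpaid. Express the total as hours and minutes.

Overnight: 22:51 → midnight = 1 h 9 min; midnight → 06:04 = 6 h 4 min; span 7 h 13 min; less 30 min break → 6 h 43 min

6 h 43 min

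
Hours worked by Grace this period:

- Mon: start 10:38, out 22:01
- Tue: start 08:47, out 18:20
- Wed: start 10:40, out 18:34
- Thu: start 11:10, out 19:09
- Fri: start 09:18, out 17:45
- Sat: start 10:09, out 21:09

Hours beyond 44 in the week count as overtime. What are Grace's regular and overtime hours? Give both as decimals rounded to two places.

Regular 44.00 hours, overtime 12.27 hours

Mon: 10:38–22:01 = 11 h 23 min
Tue: 08:47–18:20 = 9 h 33 min
Wed: 10:40–18:34 = 7 h 54 min
Thu: 11:10–19:09 = 7 h 59 min
Fri: 09:18–17:45 = 8 h 27 min
Sat: 10:09–21:09 = 11 h 0 min
Total worked: 56 h 16 min = 56.27 h.
Threshold 44 h → overtime 12 h 16 min, regular 44 h 0 min.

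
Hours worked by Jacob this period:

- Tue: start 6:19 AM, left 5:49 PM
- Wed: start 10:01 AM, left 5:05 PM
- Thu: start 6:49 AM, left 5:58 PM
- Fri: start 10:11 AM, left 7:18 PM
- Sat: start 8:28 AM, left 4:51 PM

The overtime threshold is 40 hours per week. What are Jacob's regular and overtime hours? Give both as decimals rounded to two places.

Tue: 6:19 AM–5:49 PM = 11 h 30 min
Wed: 10:01 AM–5:05 PM = 7 h 4 min
Thu: 6:49 AM–5:58 PM = 11 h 9 min
Fri: 10:11 AM–7:18 PM = 9 h 7 min
Sat: 8:28 AM–4:51 PM = 8 h 23 min
Total worked: 47 h 13 min = 47.22 h.
Threshold 40 h → overtime 7 h 13 min, regular 40 h 0 min.

Regular 40.00 hours, overtime 7.22 hours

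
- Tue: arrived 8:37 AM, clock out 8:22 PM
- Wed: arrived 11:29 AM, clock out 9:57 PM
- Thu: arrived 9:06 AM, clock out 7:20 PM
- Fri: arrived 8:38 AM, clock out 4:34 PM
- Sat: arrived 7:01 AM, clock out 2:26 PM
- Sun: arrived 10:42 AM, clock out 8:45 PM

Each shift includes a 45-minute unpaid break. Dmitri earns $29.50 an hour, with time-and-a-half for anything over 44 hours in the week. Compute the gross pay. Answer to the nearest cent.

Tue: 8:37 AM–8:22 PM = 11 h 45 min; less 45 min break → 11 h 0 min
Wed: 11:29 AM–9:57 PM = 10 h 28 min; less 45 min break → 9 h 43 min
Thu: 9:06 AM–7:20 PM = 10 h 14 min; less 45 min break → 9 h 29 min
Fri: 8:38 AM–4:34 PM = 7 h 56 min; less 45 min break → 7 h 11 min
Sat: 7:01 AM–2:26 PM = 7 h 25 min; less 45 min break → 6 h 40 min
Sun: 10:42 AM–8:45 PM = 10 h 3 min; less 45 min break → 9 h 18 min
Total worked: 53 h 21 min = 3201 min.
Regular 44 h 0 min = 2640 min at $29.50/h; overtime 9 h 21 min = 561 min at $44.25/h.
Pay = (2640 × $29.50 + 561 × $44.25) ÷ 60 = $1711.74.

$1711.74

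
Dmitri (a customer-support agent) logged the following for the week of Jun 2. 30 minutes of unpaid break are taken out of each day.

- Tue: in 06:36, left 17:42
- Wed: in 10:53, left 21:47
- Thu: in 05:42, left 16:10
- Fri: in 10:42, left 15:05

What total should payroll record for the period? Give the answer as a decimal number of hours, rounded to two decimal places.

34.85 hours

Tue: 06:36–17:42 = 11 h 6 min; less 30 min break → 10 h 36 min
Wed: 10:53–21:47 = 10 h 54 min; less 30 min break → 10 h 24 min
Thu: 05:42–16:10 = 10 h 28 min; less 30 min break → 9 h 58 min
Fri: 10:42–15:05 = 4 h 23 min; less 30 min break → 3 h 53 min
Total: 10 h 36 min + 10 h 24 min + 9 h 58 min + 3 h 53 min = 34 h 51 min.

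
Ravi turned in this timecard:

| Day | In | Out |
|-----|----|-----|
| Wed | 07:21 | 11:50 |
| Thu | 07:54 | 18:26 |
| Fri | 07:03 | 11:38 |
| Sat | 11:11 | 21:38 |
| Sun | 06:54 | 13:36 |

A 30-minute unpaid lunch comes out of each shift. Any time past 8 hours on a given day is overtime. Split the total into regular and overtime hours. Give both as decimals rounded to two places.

Wed: 07:21–11:50 = 4 h 29 min; less 30 min break → 3 h 59 min
Thu: 07:54–18:26 = 10 h 32 min; less 30 min break → 10 h 2 min
Fri: 07:03–11:38 = 4 h 35 min; less 30 min break → 4 h 5 min
Sat: 11:11–21:38 = 10 h 27 min; less 30 min break → 9 h 57 min
Sun: 06:54–13:36 = 6 h 42 min; less 30 min break → 6 h 12 min
Wed reg 3 h 59 min / OT 0 h 0 min; Thu reg 8 h 0 min / OT 2 h 2 min; Fri reg 4 h 5 min / OT 0 h 0 min; Sat reg 8 h 0 min / OT 1 h 57 min; Sun reg 6 h 12 min / OT 0 h 0 min.
Totals: regular 30 h 16 min, overtime 3 h 59 min.

Regular 30.27 hours, overtime 3.98 hours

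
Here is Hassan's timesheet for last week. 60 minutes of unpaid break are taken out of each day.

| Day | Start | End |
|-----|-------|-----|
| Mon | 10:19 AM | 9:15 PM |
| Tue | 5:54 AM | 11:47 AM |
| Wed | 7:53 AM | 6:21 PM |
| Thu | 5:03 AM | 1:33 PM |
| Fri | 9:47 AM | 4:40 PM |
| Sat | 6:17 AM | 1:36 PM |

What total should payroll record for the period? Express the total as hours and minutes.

Mon: 10:19 AM–9:15 PM = 10 h 56 min; less 60 min break → 9 h 56 min
Tue: 5:54 AM–11:47 AM = 5 h 53 min; less 60 min break → 4 h 53 min
Wed: 7:53 AM–6:21 PM = 10 h 28 min; less 60 min break → 9 h 28 min
Thu: 5:03 AM–1:33 PM = 8 h 30 min; less 60 min break → 7 h 30 min
Fri: 9:47 AM–4:40 PM = 6 h 53 min; less 60 min break → 5 h 53 min
Sat: 6:17 AM–1:36 PM = 7 h 19 min; less 60 min break → 6 h 19 min
Total: 9 h 56 min + 4 h 53 min + 9 h 28 min + 7 h 30 min + 5 h 53 min + 6 h 19 min = 43 h 59 min.

43 h 59 min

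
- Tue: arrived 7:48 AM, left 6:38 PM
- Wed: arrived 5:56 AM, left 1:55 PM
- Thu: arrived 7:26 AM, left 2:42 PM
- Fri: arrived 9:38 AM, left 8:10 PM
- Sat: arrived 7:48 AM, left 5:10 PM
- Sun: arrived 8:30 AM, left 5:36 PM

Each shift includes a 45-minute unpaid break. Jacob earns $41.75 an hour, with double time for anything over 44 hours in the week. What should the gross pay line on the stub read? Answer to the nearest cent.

Tue: 7:48 AM–6:38 PM = 10 h 50 min; less 45 min break → 10 h 5 min
Wed: 5:56 AM–1:55 PM = 7 h 59 min; less 45 min break → 7 h 14 min
Thu: 7:26 AM–2:42 PM = 7 h 16 min; less 45 min break → 6 h 31 min
Fri: 9:38 AM–8:10 PM = 10 h 32 min; less 45 min break → 9 h 47 min
Sat: 7:48 AM–5:10 PM = 9 h 22 min; less 45 min break → 8 h 37 min
Sun: 8:30 AM–5:36 PM = 9 h 6 min; less 45 min break → 8 h 21 min
Total worked: 50 h 35 min = 3035 min.
Regular 44 h 0 min = 2640 min at $41.75/h; overtime 6 h 35 min = 395 min at $83.50/h.
Pay = (2640 × $41.75 + 395 × $83.50) ÷ 60 = $2386.71.

$2386.71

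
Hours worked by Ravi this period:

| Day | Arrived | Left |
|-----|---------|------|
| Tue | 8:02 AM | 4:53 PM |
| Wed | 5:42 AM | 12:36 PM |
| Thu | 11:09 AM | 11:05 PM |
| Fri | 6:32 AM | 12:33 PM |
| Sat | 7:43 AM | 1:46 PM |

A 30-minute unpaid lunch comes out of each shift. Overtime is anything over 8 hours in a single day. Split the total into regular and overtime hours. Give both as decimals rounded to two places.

Tue: 8:02 AM–4:53 PM = 8 h 51 min; less 30 min break → 8 h 21 min
Wed: 5:42 AM–12:36 PM = 6 h 54 min; less 30 min break → 6 h 24 min
Thu: 11:09 AM–11:05 PM = 11 h 56 min; less 30 min break → 11 h 26 min
Fri: 6:32 AM–12:33 PM = 6 h 1 min; less 30 min break → 5 h 31 min
Sat: 7:43 AM–1:46 PM = 6 h 3 min; less 30 min break → 5 h 33 min
Tue reg 8 h 0 min / OT 0 h 21 min; Wed reg 6 h 24 min / OT 0 h 0 min; Thu reg 8 h 0 min / OT 3 h 26 min; Fri reg 5 h 31 min / OT 0 h 0 min; Sat reg 5 h 33 min / OT 0 h 0 min.
Totals: regular 33 h 28 min, overtime 3 h 47 min.

Regular 33.47 hours, overtime 3.78 hours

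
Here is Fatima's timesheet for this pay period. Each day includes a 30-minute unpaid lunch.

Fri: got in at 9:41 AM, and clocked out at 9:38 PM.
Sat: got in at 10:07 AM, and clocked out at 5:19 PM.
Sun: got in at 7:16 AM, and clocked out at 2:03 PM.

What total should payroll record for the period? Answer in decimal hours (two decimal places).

Fri: 9:41 AM–9:38 PM = 11 h 57 min; less 30 min break → 11 h 27 min
Sat: 10:07 AM–5:19 PM = 7 h 12 min; less 30 min break → 6 h 42 min
Sun: 7:16 AM–2:03 PM = 6 h 47 min; less 30 min break → 6 h 17 min
Total: 11 h 27 min + 6 h 42 min + 6 h 17 min = 24 h 26 min.

24.43 hours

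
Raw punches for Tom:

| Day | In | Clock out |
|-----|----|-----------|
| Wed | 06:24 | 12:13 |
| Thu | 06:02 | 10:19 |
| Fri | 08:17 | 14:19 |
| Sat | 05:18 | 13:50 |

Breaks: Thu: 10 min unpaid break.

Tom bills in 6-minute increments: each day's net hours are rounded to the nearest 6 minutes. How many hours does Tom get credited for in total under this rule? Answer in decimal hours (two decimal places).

24.40 hours

Wed: 06:24–12:13 = 5 h 49 min → rounds to 5 h 48 min
Thu: 06:02–10:19 = 4 h 17 min − 10 min = 4 h 7 min → rounds to 4 h 6 min
Fri: 08:17–14:19 = 6 h 2 min → rounds to 6 h 0 min
Sat: 05:18–13:50 = 8 h 32 min → rounds to 8 h 30 min
Total credited: 24 h 24 min.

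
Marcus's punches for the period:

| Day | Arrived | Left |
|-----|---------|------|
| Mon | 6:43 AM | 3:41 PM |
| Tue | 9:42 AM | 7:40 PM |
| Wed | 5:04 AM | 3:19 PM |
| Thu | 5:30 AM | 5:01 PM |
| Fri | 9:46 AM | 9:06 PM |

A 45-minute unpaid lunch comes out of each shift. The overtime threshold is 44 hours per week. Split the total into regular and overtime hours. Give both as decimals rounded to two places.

Mon: 6:43 AM–3:41 PM = 8 h 58 min; less 45 min break → 8 h 13 min
Tue: 9:42 AM–7:40 PM = 9 h 58 min; less 45 min break → 9 h 13 min
Wed: 5:04 AM–3:19 PM = 10 h 15 min; less 45 min break → 9 h 30 min
Thu: 5:30 AM–5:01 PM = 11 h 31 min; less 45 min break → 10 h 46 min
Fri: 9:46 AM–9:06 PM = 11 h 20 min; less 45 min break → 10 h 35 min
Total worked: 48 h 17 min = 48.28 h.
Threshold 44 h → overtime 4 h 17 min, regular 44 h 0 min.

Regular 44.00 hours, overtime 4.28 hours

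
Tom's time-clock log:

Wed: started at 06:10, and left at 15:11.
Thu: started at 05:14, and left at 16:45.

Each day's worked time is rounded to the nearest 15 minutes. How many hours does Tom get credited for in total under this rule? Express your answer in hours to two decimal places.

20.50 hours

Wed: 06:10–15:11 = 9 h 1 min → rounds to 9 h 0 min
Thu: 05:14–16:45 = 11 h 31 min → rounds to 11 h 30 min
Total credited: 20 h 30 min.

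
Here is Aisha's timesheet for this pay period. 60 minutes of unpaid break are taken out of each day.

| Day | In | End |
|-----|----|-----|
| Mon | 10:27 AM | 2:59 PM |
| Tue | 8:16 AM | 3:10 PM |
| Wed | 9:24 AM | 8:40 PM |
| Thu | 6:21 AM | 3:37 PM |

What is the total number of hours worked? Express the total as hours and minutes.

Mon: 10:27 AM–2:59 PM = 4 h 32 min; less 60 min break → 3 h 32 min
Tue: 8:16 AM–3:10 PM = 6 h 54 min; less 60 min break → 5 h 54 min
Wed: 9:24 AM–8:40 PM = 11 h 16 min; less 60 min break → 10 h 16 min
Thu: 6:21 AM–3:37 PM = 9 h 16 min; less 60 min break → 8 h 16 min
Total: 3 h 32 min + 5 h 54 min + 10 h 16 min + 8 h 16 min = 27 h 58 min.

27 h 58 min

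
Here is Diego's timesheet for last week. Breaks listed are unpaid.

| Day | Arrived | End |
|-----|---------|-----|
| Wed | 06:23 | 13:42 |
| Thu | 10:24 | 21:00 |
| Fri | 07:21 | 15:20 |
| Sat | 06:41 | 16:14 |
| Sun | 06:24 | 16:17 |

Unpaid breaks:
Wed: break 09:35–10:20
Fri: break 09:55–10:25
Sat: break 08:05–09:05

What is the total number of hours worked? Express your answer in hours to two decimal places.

43.08 hours

Wed: 06:23–13:42 = 7 h 19 min; less 45 min break → 6 h 34 min
Thu: 10:24–21:00 = 10 h 36 min
Fri: 07:21–15:20 = 7 h 59 min; less 30 min break → 7 h 29 min
Sat: 06:41–16:14 = 9 h 33 min; less 60 min break → 8 h 33 min
Sun: 06:24–16:17 = 9 h 53 min
Total: 6 h 34 min + 10 h 36 min + 7 h 29 min + 8 h 33 min + 9 h 53 min = 43 h 5 min.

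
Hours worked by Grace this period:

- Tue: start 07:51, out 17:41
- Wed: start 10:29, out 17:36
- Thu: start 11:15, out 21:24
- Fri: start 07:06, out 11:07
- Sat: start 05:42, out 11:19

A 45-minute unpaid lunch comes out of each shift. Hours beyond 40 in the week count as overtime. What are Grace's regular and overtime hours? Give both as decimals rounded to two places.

Tue: 07:51–17:41 = 9 h 50 min; less 45 min break → 9 h 5 min
Wed: 10:29–17:36 = 7 h 7 min; less 45 min break → 6 h 22 min
Thu: 11:15–21:24 = 10 h 9 min; less 45 min break → 9 h 24 min
Fri: 07:06–11:07 = 4 h 1 min; less 45 min break → 3 h 16 min
Sat: 05:42–11:19 = 5 h 37 min; less 45 min break → 4 h 52 min
Total worked: 32 h 59 min = 32.98 h.
Threshold 40 h → overtime 0 h 0 min, regular 32 h 59 min.

Regular 32.98 hours, overtime 0.00 hours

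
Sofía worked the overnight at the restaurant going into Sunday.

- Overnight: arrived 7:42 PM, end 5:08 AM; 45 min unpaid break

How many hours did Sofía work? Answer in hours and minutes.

Overnight: 7:42 PM → midnight = 4 h 18 min; midnight → 5:08 AM = 5 h 8 min; span 9 h 26 min; less 45 min break → 8 h 41 min

8 h 41 min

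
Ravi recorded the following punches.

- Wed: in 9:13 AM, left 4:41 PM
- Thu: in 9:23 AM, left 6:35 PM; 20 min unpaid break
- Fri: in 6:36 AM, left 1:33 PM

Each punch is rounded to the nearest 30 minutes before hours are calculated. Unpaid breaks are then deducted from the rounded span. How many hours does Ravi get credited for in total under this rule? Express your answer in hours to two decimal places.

Wed: in 9:13 AM→9:00 AM, out 4:41 PM→4:30 PM; 7 h 30 min
Thu: in 9:23 AM→9:30 AM, out 6:35 PM→6:30 PM; 9 h 0 min − 20 min = 8 h 40 min
Fri: in 6:36 AM→6:30 AM, out 1:33 PM→1:30 PM; 7 h 0 min
Total credited: 23 h 10 min.

23.17 hours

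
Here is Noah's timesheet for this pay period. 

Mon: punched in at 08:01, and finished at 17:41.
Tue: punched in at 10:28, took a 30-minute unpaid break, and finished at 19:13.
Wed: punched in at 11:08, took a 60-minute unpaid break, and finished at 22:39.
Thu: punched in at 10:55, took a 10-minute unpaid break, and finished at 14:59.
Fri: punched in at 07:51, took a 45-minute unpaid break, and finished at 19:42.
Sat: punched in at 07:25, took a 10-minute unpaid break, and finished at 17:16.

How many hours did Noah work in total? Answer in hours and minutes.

Mon: 08:01–17:41 = 9 h 40 min
Tue: 10:28–19:13 = 8 h 45 min; less 30 min break → 8 h 15 min
Wed: 11:08–22:39 = 11 h 31 min; less 60 min break → 10 h 31 min
Thu: 10:55–14:59 = 4 h 4 min; less 10 min break → 3 h 54 min
Fri: 07:51–19:42 = 11 h 51 min; less 45 min break → 11 h 6 min
Sat: 07:25–17:16 = 9 h 51 min; less 10 min break → 9 h 41 min
Total: 9 h 40 min + 8 h 15 min + 10 h 31 min + 3 h 54 min + 11 h 6 min + 9 h 41 min = 53 h 7 min.

53 h 7 min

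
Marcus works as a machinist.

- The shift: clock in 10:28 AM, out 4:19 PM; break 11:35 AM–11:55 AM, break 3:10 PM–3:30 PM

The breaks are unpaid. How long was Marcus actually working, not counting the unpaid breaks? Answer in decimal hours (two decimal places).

5.18 hours

The shift: 10:28 AM–4:19 PM = 5 h 51 min; less 40 min break → 5 h 11 min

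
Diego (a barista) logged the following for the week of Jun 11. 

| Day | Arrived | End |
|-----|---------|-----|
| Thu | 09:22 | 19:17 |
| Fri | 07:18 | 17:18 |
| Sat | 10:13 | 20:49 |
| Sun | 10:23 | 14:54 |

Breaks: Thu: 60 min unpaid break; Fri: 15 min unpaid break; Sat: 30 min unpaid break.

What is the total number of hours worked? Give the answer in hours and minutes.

Thu: 09:22–19:17 = 9 h 55 min; less 60 min break → 8 h 55 min
Fri: 07:18–17:18 = 10 h 0 min; less 15 min break → 9 h 45 min
Sat: 10:13–20:49 = 10 h 36 min; less 30 min break → 10 h 6 min
Sun: 10:23–14:54 = 4 h 31 min
Total: 8 h 55 min + 9 h 45 min + 10 h 6 min + 4 h 31 min = 33 h 17 min.

33 h 17 min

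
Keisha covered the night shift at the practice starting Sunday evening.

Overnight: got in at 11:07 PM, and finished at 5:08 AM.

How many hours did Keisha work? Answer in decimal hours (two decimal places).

Overnight: 11:07 PM → midnight = 0 h 53 min; midnight → 5:08 AM = 5 h 8 min; span 6 h 1 min

6.02 hours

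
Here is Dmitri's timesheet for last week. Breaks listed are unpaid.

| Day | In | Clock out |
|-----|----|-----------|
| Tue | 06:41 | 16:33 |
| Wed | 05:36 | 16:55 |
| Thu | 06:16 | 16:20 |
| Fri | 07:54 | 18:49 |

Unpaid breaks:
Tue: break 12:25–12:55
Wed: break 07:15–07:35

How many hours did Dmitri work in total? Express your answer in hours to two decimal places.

41.33 hours

Tue: 06:41–16:33 = 9 h 52 min; less 30 min break → 9 h 22 min
Wed: 05:36–16:55 = 11 h 19 min; less 20 min break → 10 h 59 min
Thu: 06:16–16:20 = 10 h 4 min
Fri: 07:54–18:49 = 10 h 55 min
Total: 9 h 22 min + 10 h 59 min + 10 h 4 min + 10 h 55 min = 41 h 20 min.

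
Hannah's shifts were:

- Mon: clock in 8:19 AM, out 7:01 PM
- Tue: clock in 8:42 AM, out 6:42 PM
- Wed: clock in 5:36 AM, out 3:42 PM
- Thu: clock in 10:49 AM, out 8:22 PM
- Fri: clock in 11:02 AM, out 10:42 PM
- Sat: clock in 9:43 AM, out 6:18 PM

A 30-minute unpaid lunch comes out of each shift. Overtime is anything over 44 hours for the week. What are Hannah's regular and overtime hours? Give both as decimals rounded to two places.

Mon: 8:19 AM–7:01 PM = 10 h 42 min; less 30 min break → 10 h 12 min
Tue: 8:42 AM–6:42 PM = 10 h 0 min; less 30 min break → 9 h 30 min
Wed: 5:36 AM–3:42 PM = 10 h 6 min; less 30 min break → 9 h 36 min
Thu: 10:49 AM–8:22 PM = 9 h 33 min; less 30 min break → 9 h 3 min
Fri: 11:02 AM–10:42 PM = 11 h 40 min; less 30 min break → 11 h 10 min
Sat: 9:43 AM–6:18 PM = 8 h 35 min; less 30 min break → 8 h 5 min
Total worked: 57 h 36 min = 57.60 h.
Threshold 44 h → overtime 13 h 36 min, regular 44 h 0 min.

Regular 44.00 hours, overtime 13.60 hours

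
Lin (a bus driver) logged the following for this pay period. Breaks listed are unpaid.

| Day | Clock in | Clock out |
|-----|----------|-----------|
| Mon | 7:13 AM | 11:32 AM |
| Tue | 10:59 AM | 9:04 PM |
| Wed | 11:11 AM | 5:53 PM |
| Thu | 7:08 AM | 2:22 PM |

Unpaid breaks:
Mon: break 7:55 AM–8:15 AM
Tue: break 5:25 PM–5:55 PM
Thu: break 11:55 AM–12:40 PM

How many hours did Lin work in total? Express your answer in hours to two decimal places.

Mon: 7:13 AM–11:32 AM = 4 h 19 min; less 20 min break → 3 h 59 min
Tue: 10:59 AM–9:04 PM = 10 h 5 min; less 30 min break → 9 h 35 min
Wed: 11:11 AM–5:53 PM = 6 h 42 min
Thu: 7:08 AM–2:22 PM = 7 h 14 min; less 45 min break → 6 h 29 min
Total: 3 h 59 min + 9 h 35 min + 6 h 42 min + 6 h 29 min = 26 h 45 min.

26.75 hours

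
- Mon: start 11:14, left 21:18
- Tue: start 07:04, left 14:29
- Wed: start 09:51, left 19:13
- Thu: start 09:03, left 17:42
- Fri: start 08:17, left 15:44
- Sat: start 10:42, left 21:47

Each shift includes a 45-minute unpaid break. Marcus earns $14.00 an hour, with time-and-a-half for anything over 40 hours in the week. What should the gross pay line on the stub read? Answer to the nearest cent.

Mon: 11:14–21:18 = 10 h 4 min; less 45 min break → 9 h 19 min
Tue: 07:04–14:29 = 7 h 25 min; less 45 min break → 6 h 40 min
Wed: 09:51–19:13 = 9 h 22 min; less 45 min break → 8 h 37 min
Thu: 09:03–17:42 = 8 h 39 min; less 45 min break → 7 h 54 min
Fri: 08:17–15:44 = 7 h 27 min; less 45 min break → 6 h 42 min
Sat: 10:42–21:47 = 11 h 5 min; less 45 min break → 10 h 20 min
Total worked: 49 h 32 min = 2972 min.
Regular 40 h 0 min = 2400 min at $14.00/h; overtime 9 h 32 min = 572 min at $21.00/h.
Pay = (2400 × $14.00 + 572 × $21.00) ÷ 60 = $760.20.

$760.20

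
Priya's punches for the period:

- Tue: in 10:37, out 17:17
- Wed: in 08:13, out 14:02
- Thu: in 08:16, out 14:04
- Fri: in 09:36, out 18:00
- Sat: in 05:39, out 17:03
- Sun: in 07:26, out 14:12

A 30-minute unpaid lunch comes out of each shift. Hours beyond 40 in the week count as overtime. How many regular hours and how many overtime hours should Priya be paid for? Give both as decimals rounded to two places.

Tue: 10:37–17:17 = 6 h 40 min; less 30 min break → 6 h 10 min
Wed: 08:13–14:02 = 5 h 49 min; less 30 min break → 5 h 19 min
Thu: 08:16–14:04 = 5 h 48 min; less 30 min break → 5 h 18 min
Fri: 09:36–18:00 = 8 h 24 min; less 30 min break → 7 h 54 min
Sat: 05:39–17:03 = 11 h 24 min; less 30 min break → 10 h 54 min
Sun: 07:26–14:12 = 6 h 46 min; less 30 min break → 6 h 16 min
Total worked: 41 h 51 min = 41.85 h.
Threshold 40 h → overtime 1 h 51 min, regular 40 h 0 min.

Regular 40.00 hours, overtime 1.85 hours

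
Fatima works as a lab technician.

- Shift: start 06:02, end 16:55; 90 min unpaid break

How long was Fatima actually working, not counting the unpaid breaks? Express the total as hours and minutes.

9 h 23 min

Shift: 06:02–16:55 = 10 h 53 min; less 90 min break → 9 h 23 min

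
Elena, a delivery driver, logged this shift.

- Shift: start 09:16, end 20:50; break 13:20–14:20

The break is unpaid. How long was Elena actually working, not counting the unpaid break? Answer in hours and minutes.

10 h 34 min

Shift: 09:16–20:50 = 11 h 34 min; less 60 min break → 10 h 34 min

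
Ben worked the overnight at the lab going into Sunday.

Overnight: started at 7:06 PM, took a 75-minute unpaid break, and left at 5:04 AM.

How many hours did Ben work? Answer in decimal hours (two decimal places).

Overnight: 7:06 PM → midnight = 4 h 54 min; midnight → 5:04 AM = 5 h 4 min; span 9 h 58 min; less 75 min break → 8 h 43 min

8.72 hours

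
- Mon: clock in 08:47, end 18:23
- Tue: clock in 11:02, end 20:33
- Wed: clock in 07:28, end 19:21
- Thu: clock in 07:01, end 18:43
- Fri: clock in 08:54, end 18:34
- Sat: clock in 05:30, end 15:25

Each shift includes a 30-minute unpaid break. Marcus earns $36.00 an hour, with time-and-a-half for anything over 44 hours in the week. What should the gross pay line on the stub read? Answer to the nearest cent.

$2409.30

Mon: 08:47–18:23 = 9 h 36 min; less 30 min break → 9 h 6 min
Tue: 11:02–20:33 = 9 h 31 min; less 30 min break → 9 h 1 min
Wed: 07:28–19:21 = 11 h 53 min; less 30 min break → 11 h 23 min
Thu: 07:01–18:43 = 11 h 42 min; less 30 min break → 11 h 12 min
Fri: 08:54–18:34 = 9 h 40 min; less 30 min break → 9 h 10 min
Sat: 05:30–15:25 = 9 h 55 min; less 30 min break → 9 h 25 min
Total worked: 59 h 17 min = 3557 min.
Regular 44 h 0 min = 2640 min at $36.00/h; overtime 15 h 17 min = 917 min at $54.00/h.
Pay = (2640 × $36.00 + 917 × $54.00) ÷ 60 = $2409.30.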